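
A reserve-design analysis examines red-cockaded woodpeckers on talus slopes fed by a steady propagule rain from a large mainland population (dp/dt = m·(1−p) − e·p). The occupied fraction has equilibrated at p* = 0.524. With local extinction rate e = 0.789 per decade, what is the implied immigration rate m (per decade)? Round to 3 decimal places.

At equilibrium m(1−p*) = e·p*, so m = e·p*/(1−p*).
m = 0.789 × 0.524 / 0.4760 = 0.4134/0.4760 = 0.8686.

0.869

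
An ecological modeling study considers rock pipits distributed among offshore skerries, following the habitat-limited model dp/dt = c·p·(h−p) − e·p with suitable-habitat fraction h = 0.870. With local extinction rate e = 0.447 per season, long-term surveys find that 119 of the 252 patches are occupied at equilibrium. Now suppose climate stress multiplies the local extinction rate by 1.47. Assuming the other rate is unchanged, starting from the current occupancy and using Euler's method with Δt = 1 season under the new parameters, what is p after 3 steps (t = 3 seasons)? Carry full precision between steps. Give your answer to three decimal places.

Observed p* = 119/252 = 0.47222.
Balance c(h−p*) = e gives c = e/(0.87 − 0.47222) = 0.447/0.39778 = 1.12374.
Starting from p₀ = 0.47222; update p ← p + (dp/dt)·Δt with the new parameters.
step 1: Δp = -0.09921, p = 0.37301
step 2: Δp = -0.03678, p = 0.33623
step 3: Δp = -0.01926, p = 0.31698

0.317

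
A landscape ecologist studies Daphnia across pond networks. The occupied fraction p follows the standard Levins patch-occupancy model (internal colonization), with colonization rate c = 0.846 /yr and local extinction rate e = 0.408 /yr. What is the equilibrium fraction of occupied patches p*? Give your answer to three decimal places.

At equilibrium, colonization balances extinction: c·p*·(1−p*) = e·p*.
So p* = 1 − e/c = 1 − 0.408/0.846 = 1 − 0.4823 = 0.5177.

0.518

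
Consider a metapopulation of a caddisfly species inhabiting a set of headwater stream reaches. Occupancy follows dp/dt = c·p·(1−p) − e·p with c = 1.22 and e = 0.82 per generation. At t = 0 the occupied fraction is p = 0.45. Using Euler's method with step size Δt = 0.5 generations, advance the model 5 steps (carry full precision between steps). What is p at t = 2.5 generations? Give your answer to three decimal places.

0.358

Update rule: p ← p + [c·p·(1−p) − e·p]·Δt with Δt = 0.5.
p: 0.45000 → 0.41648  (Δp = -0.03352)
p: 0.41648 → 0.39396  (Δp = -0.02251)
p: 0.39396 → 0.37808  (Δp = -0.01588)
p: 0.37808 → 0.36650  (Δp = -0.01158)
p: 0.36650 → 0.35786  (Δp = -0.00864)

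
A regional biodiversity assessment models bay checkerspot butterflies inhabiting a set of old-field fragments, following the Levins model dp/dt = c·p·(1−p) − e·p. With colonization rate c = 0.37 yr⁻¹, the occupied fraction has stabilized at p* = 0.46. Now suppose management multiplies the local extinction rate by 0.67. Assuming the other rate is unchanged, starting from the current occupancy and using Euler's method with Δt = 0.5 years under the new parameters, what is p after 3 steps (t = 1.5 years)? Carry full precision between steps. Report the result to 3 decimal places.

Balance c(1−p*) = e gives e = 0.37×(1 − 0.46000) = 0.19980.
Starting from p₀ = 0.46000; update p ← p + (dp/dt)·Δt with the new parameters.
step 1: Δp = +0.01516, p = 0.47516
step 2: Δp = +0.01433, p = 0.48950
step 3: Δp = +0.01347, p = 0.50296

0.503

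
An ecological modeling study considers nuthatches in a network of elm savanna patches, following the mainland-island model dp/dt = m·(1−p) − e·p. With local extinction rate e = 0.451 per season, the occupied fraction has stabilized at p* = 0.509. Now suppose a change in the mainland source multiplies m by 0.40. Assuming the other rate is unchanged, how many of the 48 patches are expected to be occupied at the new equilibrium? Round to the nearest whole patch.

14

Balance m(1−p*) = e·p* gives m = e·p*/(1−p*) = 0.451×0.50900/0.49100 = 0.46753.
New p* = m/(m+e) = 0.18701/(0.18701+0.45100) = 0.29311.
Expected occupied = 48 × 0.29311 = 14.07 ≈ 14.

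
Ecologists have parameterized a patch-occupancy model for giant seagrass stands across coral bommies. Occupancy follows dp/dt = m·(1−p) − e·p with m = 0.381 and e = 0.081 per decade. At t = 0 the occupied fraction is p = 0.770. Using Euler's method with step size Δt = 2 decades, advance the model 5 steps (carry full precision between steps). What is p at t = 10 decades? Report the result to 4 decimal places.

0.8247

Update rule: p ← p + [m·(1−p) − e·p]·Δt with Δt = 2.
t = 2: p = 0.77000 + (+0.05052) = 0.82052
t = 4: p = 0.82052 + (+0.00384) = 0.82436
t = 6: p = 0.82436 + (+0.00029) = 0.82465
t = 8: p = 0.82465 + (+0.00002) = 0.82467
t = 10: p = 0.82467 + (+0.00000) = 0.82468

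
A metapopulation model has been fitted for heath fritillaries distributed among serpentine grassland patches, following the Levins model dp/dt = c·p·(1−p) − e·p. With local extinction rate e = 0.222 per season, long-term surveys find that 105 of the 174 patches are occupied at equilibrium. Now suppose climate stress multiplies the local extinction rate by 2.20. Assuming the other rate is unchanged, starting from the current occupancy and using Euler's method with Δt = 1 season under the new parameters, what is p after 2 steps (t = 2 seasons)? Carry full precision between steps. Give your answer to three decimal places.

0.365

Observed p* = 105/174 = 0.60345.
Balance c(1−p*) = e gives c = e/(1 − 0.60345) = 0.222/0.39655 = 0.55983.
Starting from p₀ = 0.60345; update p ← p + (dp/dt)·Δt with the new parameters.
p: 0.60345 → 0.44269  (Δp = -0.16076)
p: 0.44269 → 0.36460  (Δp = -0.07809)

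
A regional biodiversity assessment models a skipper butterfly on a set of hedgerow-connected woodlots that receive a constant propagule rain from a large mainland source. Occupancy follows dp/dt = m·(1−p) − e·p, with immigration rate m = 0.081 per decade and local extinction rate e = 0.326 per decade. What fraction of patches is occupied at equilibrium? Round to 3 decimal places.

0.199

At equilibrium the propagule rain into empty patches balances local extinction: m(1−p*) = e·p*.
p* = m/(m+e) = 0.081/(0.081+0.326) = 0.081/0.4070 = 0.1990.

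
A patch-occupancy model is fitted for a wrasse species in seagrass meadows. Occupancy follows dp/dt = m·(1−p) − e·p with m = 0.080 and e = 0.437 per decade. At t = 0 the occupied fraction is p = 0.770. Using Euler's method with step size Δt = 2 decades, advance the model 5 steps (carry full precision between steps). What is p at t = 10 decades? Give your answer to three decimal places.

0.155

Update rule: p ← p + [m·(1−p) − e·p]·Δt with Δt = 2.
step 1: Δp = -0.63618, p = 0.13382
step 2: Δp = +0.02163, p = 0.15545
step 3: Δp = -0.00074, p = 0.15471
step 4: Δp = +0.00003, p = 0.15474
step 5: Δp = -0.00000, p = 0.15474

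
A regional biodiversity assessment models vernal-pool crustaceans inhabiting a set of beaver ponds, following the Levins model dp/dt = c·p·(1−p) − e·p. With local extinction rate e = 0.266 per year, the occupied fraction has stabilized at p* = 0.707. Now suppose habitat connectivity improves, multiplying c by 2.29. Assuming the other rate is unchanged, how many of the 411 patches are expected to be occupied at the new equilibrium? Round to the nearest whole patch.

358

Balance c(1−p*) = e gives c = e/(1 − 0.70700) = 0.266/0.29300 = 0.90785.
New p* = 1 − e/c = 1 − 0.26600/2.07898 = 0.87205.
Expected occupied = 411 × 0.87205 = 358.41 ≈ 358.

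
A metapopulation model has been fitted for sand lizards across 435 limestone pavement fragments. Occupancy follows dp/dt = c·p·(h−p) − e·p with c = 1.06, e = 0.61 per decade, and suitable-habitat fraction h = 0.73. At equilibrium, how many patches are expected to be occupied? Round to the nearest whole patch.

67

p* = h − e/c = 0.73 − 0.5755 = 0.1545.
Expected occupied patches = N × p* = 435 × 0.1545 = 67.22 ≈ 67.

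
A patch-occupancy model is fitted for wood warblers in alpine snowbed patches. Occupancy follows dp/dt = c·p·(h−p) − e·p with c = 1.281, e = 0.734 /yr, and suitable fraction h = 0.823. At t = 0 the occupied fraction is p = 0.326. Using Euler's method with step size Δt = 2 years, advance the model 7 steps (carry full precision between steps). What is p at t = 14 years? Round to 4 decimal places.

Update rule: p ← p + [c·p·(h−p) − e·p]·Δt with Δt = 2.
  1  |  dp/dt·Δt = -0.063468  |  p_1 = 0.262532
  2  |  dp/dt·Δt = -0.008423  |  p_2 = 0.254110
  3  |  dp/dt·Δt = -0.002669  |  p_3 = 0.251441
  4  |  dp/dt·Δt = -0.000922  |  p_4 = 0.250519
  5  |  dp/dt·Δt = -0.000327  |  p_5 = 0.250192
  6  |  dp/dt·Δt = -0.000117  |  p_6 = 0.250076
  7  |  dp/dt·Δt = -0.000042  |  p_7 = 0.250034

0.2500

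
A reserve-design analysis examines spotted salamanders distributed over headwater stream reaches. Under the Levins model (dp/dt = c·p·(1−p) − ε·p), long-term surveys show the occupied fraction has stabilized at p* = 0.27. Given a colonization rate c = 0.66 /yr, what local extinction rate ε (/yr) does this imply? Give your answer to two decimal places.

At equilibrium c(1−p*) = ε.
ε = 0.66 × (1 − 0.27) = 0.66 × 0.7300 = 0.4818.

0.48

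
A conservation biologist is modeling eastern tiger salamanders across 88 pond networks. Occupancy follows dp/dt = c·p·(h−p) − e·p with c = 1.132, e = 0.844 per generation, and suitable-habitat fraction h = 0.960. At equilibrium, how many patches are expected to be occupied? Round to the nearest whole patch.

19

p* = h − e/c = 0.960 − 0.7456 = 0.2144.
Expected occupied patches = N × p* = 88 × 0.2144 = 18.87 ≈ 19.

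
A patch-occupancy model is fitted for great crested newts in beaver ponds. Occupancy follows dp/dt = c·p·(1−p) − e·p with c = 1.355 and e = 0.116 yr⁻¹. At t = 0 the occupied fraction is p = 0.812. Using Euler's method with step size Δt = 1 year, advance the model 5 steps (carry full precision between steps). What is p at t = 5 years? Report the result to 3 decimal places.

Update rule: p ← p + [c·p·(1−p) − e·p]·Δt with Δt = 1.
step 1: Δp = +0.11266, p = 0.92466
step 2: Δp = -0.01286, p = 0.91179
step 3: Δp = +0.00321, p = 0.91500
step 4: Δp = -0.00076, p = 0.91424
step 5: Δp = +0.00018, p = 0.91443

0.914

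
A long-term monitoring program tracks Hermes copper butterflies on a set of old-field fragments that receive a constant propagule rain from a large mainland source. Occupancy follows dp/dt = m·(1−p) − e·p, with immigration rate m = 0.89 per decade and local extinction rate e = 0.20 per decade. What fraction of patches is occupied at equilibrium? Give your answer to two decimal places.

At equilibrium the propagule rain into empty patches balances local extinction: m(1−p*) = e·p*.
p* = m/(m+e) = 0.89/(0.89+0.20) = 0.89/1.0900 = 0.8165.

0.82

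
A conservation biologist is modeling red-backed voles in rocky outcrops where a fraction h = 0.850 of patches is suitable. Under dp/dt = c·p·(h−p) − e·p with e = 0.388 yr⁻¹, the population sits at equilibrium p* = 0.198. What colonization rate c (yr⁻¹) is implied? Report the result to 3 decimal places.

0.595

At equilibrium c(h−p*) = e, so c = e/(h−p*).
c = 0.388/(0.850 − 0.198) = 0.388/0.6520 = 0.5951.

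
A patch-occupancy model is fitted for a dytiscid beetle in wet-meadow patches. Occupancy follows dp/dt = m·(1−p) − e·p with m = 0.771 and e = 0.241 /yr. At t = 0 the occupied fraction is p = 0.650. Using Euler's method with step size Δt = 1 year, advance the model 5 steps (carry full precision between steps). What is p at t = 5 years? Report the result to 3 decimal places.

0.762

Update rule: p ← p + [m·(1−p) − e·p]·Δt with Δt = 1.
p: 0.65000 → 0.76320  (Δp = +0.11320)
p: 0.76320 → 0.76184  (Δp = -0.00136)
p: 0.76184 → 0.76186  (Δp = +0.00002)
p: 0.76186 → 0.76186  (Δp = -0.00000)
p: 0.76186 → 0.76186  (Δp = +0.00000)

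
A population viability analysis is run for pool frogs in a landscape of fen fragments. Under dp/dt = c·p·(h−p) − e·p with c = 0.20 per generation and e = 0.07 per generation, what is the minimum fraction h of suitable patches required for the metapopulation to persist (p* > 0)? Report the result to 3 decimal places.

p* = h − e/c is positive only when h > e/c.
h_min = e/c = 0.07/0.20 = 0.3500.

0.350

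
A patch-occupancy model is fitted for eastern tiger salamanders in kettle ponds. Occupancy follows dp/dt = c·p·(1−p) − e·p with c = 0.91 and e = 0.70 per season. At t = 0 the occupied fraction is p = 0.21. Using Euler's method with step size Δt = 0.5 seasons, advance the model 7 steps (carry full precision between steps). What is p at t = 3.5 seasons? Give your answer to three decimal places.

Update rule: p ← p + [c·p·(1−p) − e·p]·Δt with Δt = 0.5.
step 1: Δp = +0.00198, p = 0.21198
step 2: Δp = +0.00181, p = 0.21380
step 3: Δp = +0.00165, p = 0.21545
step 4: Δp = +0.00150, p = 0.21695
step 5: Δp = +0.00136, p = 0.21831
step 6: Δp = +0.00124, p = 0.21955
step 7: Δp = +0.00112, p = 0.22067

0.221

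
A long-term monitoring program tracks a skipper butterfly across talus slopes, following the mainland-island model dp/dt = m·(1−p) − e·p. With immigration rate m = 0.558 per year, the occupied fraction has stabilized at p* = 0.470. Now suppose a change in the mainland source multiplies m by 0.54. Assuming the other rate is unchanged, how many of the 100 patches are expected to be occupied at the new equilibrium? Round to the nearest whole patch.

32

Balance m(1−p*) = e·p* gives e = m(1−p*)/p* = 0.558×0.53000/0.47000 = 0.62923.
New p* = m/(m+e) = 0.30132/(0.30132+0.62923) = 0.32381.
Expected occupied = 100 × 0.32381 = 32.38 ≈ 32.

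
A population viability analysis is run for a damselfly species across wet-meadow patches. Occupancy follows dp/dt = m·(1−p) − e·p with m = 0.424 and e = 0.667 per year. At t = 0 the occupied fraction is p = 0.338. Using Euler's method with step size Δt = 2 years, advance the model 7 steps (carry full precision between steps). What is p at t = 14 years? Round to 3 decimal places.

0.552

Update rule: p ← p + [m·(1−p) − e·p]·Δt with Δt = 2.
  1  |  dp/dt·Δt = +0.110484  |  p_1 = 0.448484
  2  |  dp/dt·Δt = -0.130592  |  p_2 = 0.317892
  3  |  dp/dt·Δt = +0.154360  |  p_3 = 0.472252
  4  |  dp/dt·Δt = -0.182453  |  p_4 = 0.289798
  5  |  dp/dt·Δt = +0.215660  |  p_5 = 0.505458
  6  |  dp/dt·Δt = -0.254910  |  p_6 = 0.250548
  7  |  dp/dt·Δt = +0.301304  |  p_7 = 0.551852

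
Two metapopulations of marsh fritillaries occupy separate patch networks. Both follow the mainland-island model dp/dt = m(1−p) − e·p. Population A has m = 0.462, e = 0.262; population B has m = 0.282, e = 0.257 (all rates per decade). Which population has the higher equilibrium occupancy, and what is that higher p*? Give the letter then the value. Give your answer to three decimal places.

A: p*_A = m/(m+e) = 0.462/0.7240 = 0.6381.
B: p*_B = 0.282/0.5390 = 0.5232.
A is higher at 0.6381.

A, 0.638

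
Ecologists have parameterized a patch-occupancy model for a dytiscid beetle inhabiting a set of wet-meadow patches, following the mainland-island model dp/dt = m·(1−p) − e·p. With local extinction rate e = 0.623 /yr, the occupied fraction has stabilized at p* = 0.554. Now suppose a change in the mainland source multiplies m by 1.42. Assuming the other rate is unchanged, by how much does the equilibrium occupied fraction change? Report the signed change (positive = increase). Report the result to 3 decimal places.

0.084

Balance m(1−p*) = e·p* gives m = e·p*/(1−p*) = 0.623×0.55400/0.44600 = 0.77386.
New p* = m/(m+e) = 1.09888/(1.09888+0.62300) = 0.63819.
Δp* = 0.63819 − 0.55400 = +0.08419.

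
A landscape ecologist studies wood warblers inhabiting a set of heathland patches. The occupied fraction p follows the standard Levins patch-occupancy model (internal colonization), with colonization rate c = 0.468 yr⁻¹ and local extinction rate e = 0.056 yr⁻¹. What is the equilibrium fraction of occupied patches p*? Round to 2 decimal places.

0.88

Setting dp/dt = 0 and dividing through by p* gives c·(1−p*) = e.
So p* = 1 − e/c = 1 − 0.056/0.468 = 1 − 0.1197 = 0.8803.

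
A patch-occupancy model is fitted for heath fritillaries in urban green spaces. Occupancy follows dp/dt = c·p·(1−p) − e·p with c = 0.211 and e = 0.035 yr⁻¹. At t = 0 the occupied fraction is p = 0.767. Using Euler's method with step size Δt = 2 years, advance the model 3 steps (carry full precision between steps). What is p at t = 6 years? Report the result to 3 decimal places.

0.814

Update rule: p ← p + [c·p·(1−p) − e·p]·Δt with Δt = 2.
  1  |  dp/dt·Δt = +0.021726  |  p_1 = 0.788726
  2  |  dp/dt·Δt = +0.015110  |  p_2 = 0.803836
  3  |  dp/dt·Δt = +0.010274  |  p_3 = 0.814110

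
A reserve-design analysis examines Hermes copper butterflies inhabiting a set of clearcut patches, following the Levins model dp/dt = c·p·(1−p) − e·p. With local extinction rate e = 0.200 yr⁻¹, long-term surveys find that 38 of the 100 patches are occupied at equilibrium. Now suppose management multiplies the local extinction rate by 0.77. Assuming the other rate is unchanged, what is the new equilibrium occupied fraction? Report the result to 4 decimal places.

Observed p* = 38/100 = 0.38000.
Balance c(1−p*) = e gives c = e/(1 − 0.38000) = 0.200/0.62000 = 0.32258.
New p* = 1 − e/c = 1 − 0.15400/0.32258 = 0.52260.

0.5226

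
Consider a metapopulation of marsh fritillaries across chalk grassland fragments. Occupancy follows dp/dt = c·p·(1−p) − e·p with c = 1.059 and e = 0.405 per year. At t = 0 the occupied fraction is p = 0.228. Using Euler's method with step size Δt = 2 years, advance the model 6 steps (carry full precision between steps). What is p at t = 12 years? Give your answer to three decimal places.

Update rule: p ← p + [c·p·(1−p) − e·p]·Δt with Δt = 2.
t = 2: p = 0.22800 + (+0.18812) = 0.41612
t = 4: p = 0.41612 + (+0.17754) = 0.59366
t = 6: p = 0.59366 + (+0.03005) = 0.62372
t = 8: p = 0.62372 + (-0.00813) = 0.61559
t = 10: p = 0.61559 + (+0.00257) = 0.61816
t = 12: p = 0.61816 + (-0.00079) = 0.61738

0.617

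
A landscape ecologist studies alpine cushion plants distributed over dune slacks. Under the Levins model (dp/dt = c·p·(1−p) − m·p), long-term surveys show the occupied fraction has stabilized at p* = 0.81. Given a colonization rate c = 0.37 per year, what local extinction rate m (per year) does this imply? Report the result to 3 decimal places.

0.070

At equilibrium c(1−p*) = m.
m = 0.37 × (1 − 0.81) = 0.37 × 0.1900 = 0.0703.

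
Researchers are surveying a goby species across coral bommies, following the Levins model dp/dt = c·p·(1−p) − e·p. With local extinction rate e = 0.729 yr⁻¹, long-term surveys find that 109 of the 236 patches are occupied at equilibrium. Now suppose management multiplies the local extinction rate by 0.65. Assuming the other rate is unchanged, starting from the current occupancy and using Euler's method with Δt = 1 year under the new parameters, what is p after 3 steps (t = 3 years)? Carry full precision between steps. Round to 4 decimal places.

0.6481

Observed p* = 109/236 = 0.46186.
Balance c(1−p*) = e gives c = e/(1 − 0.46186) = 0.729/0.53814 = 1.35468.
Starting from p₀ = 0.46186; update p ← p + (dp/dt)·Δt with the new parameters.
t = 1: p = 0.46186 + (+0.11784) = 0.57971
t = 2: p = 0.57971 + (+0.05537) = 0.63508
t = 3: p = 0.63508 + (+0.01302) = 0.64810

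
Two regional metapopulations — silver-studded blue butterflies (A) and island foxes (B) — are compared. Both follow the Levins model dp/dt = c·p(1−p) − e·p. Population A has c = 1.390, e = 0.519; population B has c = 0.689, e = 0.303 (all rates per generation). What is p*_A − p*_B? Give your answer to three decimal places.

0.066

A: p*_A = 1 − 0.519/1.390 = 0.6266.
B: p*_B = 1 − 0.303/0.689 = 0.5602.
p*_A − p*_B = 0.6266 − 0.5602 = 0.0664.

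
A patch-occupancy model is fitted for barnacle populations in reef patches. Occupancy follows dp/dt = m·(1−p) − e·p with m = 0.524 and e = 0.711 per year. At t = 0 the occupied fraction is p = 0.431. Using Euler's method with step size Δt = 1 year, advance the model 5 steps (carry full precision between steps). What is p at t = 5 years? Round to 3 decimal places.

Update rule: p ← p + [m·(1−p) − e·p]·Δt with Δt = 1.
p: 0.43100 → 0.42272  (Δp = -0.00828)
p: 0.42272 → 0.42466  (Δp = +0.00195)
p: 0.42466 → 0.42420  (Δp = -0.00046)
p: 0.42420 → 0.42431  (Δp = +0.00011)
p: 0.42431 → 0.42429  (Δp = -0.00003)

0.424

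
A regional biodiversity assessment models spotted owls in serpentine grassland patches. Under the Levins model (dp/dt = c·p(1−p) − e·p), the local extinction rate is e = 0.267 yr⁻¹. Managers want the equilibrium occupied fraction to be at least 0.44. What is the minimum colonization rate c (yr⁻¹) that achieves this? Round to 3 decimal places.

p* = 1 − e/c ≥ 0.44 requires e/c ≤ 0.5600, i.e. c ≥ e/0.5600.
c_min = 0.267/0.5600 = 0.4768.

0.477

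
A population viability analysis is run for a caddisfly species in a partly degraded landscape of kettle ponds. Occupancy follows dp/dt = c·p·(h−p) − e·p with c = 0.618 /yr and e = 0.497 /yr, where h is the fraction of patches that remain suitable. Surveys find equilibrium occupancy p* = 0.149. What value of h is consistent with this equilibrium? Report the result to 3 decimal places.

At equilibrium c(h−p*) = e, so h = p* + e/c.
h = 0.149 + 0.497/0.618 = 0.149 + 0.8042 = 0.9532.

0.953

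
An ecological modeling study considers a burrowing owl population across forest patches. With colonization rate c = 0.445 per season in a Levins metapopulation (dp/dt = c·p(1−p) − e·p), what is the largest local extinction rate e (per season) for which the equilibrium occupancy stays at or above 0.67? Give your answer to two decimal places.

0.15

1 − e/c ≥ 0.67 ⇒ e ≤ c(1 − 0.67) = 0.445 × 0.3300.
e_max = 0.1468.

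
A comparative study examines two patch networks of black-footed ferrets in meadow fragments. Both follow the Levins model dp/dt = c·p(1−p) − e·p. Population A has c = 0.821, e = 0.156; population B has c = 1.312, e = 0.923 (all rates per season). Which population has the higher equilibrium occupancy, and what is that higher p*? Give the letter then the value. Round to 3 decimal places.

A: p*_A = 1 − 0.156/0.821 = 0.8100.
B: p*_B = 1 − 0.923/1.312 = 0.2965.
A is higher at 0.8100.

A, 0.810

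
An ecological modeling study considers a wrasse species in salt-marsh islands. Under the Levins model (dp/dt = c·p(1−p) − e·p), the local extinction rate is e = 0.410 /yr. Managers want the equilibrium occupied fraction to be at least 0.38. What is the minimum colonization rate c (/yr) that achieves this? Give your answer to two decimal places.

p* = 1 − e/c ≥ 0.38 requires e/c ≤ 0.6200, i.e. c ≥ e/0.6200.
c_min = 0.410/0.6200 = 0.6613.

0.66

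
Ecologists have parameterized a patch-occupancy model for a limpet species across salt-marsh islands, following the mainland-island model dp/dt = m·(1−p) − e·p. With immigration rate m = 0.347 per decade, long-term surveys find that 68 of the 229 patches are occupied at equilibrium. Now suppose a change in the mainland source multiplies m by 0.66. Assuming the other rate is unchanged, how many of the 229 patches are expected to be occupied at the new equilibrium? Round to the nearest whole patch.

Observed p* = 68/229 = 0.29694.
Balance m(1−p*) = e·p* gives e = m(1−p*)/p* = 0.347×0.70306/0.29694 = 0.82159.
New p* = m/(m+e) = 0.22902/(0.22902+0.82159) = 0.21799.
Expected occupied = 229 × 0.21799 = 49.92 ≈ 50.

50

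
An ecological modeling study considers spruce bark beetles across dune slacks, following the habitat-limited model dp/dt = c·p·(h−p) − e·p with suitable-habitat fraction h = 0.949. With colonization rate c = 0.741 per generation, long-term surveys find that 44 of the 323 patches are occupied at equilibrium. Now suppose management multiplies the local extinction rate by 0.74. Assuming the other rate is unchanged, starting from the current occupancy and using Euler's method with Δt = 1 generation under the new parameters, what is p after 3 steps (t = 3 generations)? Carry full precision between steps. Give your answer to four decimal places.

0.2021

Observed p* = 44/323 = 0.13622.
Balance c(h−p*) = e gives e = 0.741×(0.949 − 0.13622) = 0.60227.
Starting from p₀ = 0.13622; update p ← p + (dp/dt)·Δt with the new parameters.
p: 0.13622 → 0.15755  (Δp = +0.02133)
p: 0.15755 → 0.17973  (Δp = +0.02218)
p: 0.17973 → 0.20208  (Δp = +0.02235)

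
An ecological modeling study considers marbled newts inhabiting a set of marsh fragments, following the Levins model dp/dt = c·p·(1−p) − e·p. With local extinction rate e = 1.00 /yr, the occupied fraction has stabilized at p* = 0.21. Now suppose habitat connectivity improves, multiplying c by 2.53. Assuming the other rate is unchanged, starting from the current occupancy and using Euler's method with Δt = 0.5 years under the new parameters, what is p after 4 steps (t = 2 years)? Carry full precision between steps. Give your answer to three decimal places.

Balance c(1−p*) = e gives c = e/(1 − 0.21000) = 1.00/0.79000 = 1.26582.
Starting from p₀ = 0.21000; update p ← p + (dp/dt)·Δt with the new parameters.
t = 0.5: p = 0.21000 + (+0.16065) = 0.37065
t = 1: p = 0.37065 + (+0.18820) = 0.55885
t = 1.5: p = 0.55885 + (+0.11535) = 0.67420
t = 2: p = 0.67420 + (+0.01463) = 0.68883

0.689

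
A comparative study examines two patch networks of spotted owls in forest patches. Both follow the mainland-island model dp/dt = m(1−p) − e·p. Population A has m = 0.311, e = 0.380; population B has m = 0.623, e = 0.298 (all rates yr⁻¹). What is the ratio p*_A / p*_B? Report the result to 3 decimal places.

A: p*_A = m/(m+e) = 0.311/0.6910 = 0.4501.
B: p*_B = 0.623/0.9210 = 0.6764.
p*_A / p*_B = 0.4501/0.6764 = 0.6654.

0.665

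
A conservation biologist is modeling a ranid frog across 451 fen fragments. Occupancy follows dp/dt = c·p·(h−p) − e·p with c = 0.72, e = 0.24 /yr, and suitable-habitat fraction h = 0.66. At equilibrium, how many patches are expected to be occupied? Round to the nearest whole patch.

147

p* = h − e/c = 0.66 − 0.3333 = 0.3267.
Expected occupied patches = N × p* = 451 × 0.3267 = 147.33 ≈ 147.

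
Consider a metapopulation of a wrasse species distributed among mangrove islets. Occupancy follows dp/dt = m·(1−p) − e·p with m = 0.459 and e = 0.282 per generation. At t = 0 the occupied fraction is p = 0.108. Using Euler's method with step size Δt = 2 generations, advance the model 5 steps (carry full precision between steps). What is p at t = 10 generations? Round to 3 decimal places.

0.633

Update rule: p ← p + [m·(1−p) − e·p]·Δt with Δt = 2.
step 1: Δp = +0.75794, p = 0.86594
step 2: Δp = -0.36533, p = 0.50061
step 3: Δp = +0.17609, p = 0.67670
step 4: Δp = -0.08487, p = 0.59183
step 5: Δp = +0.04091, p = 0.63274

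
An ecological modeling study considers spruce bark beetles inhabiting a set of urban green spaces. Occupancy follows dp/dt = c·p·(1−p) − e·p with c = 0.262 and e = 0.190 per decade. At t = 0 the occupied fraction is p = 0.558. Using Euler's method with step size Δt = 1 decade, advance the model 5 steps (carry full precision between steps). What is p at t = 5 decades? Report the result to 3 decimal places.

Update rule: p ← p + [c·p·(1−p) − e·p]·Δt with Δt = 1.
step 1: Δp = -0.04140, p = 0.51660
step 2: Δp = -0.03273, p = 0.48387
step 3: Δp = -0.02650, p = 0.45737
step 4: Δp = -0.02188, p = 0.43549
step 5: Δp = -0.01833, p = 0.41716

0.417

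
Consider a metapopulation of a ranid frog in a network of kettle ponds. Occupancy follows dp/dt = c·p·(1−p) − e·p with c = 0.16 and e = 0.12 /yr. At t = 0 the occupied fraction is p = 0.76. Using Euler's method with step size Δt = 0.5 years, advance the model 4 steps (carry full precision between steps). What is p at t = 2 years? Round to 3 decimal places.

Update rule: p ← p + [c·p·(1−p) − e·p]·Δt with Δt = 0.5.
step 1: Δp = -0.03101, p = 0.72899
step 2: Δp = -0.02793, p = 0.70106
step 3: Δp = -0.02530, p = 0.67576
step 4: Δp = -0.02302, p = 0.65274

0.653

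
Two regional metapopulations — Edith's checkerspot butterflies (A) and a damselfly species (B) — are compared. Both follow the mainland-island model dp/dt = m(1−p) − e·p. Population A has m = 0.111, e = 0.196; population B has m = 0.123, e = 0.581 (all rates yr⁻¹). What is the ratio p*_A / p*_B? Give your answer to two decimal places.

2.07

A: p*_A = m/(m+e) = 0.111/0.3070 = 0.3616.
B: p*_B = 0.123/0.7040 = 0.1747.
p*_A / p*_B = 0.3616/0.1747 = 2.0694.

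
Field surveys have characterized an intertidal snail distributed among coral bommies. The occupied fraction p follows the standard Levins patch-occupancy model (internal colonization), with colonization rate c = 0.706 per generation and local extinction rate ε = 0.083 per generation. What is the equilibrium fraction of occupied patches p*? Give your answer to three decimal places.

At equilibrium, colonization balances extinction: c·p*·(1−p*) = ε·p*.
So p* = 1 − ε/c = 1 − 0.083/0.706 = 1 − 0.1176 = 0.8824.

0.882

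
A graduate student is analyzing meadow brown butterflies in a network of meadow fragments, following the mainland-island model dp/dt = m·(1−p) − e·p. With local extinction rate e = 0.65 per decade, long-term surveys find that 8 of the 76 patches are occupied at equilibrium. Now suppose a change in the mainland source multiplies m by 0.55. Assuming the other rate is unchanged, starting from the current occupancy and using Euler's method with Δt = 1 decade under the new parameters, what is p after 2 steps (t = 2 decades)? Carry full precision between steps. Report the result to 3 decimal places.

Observed p* = 8/76 = 0.10526.
Balance m(1−p*) = e·p* gives m = e·p*/(1−p*) = 0.65×0.10526/0.89474 = 0.07647.
Starting from p₀ = 0.10526; update p ← p + (dp/dt)·Δt with the new parameters.
step 1: Δp = -0.03079, p = 0.07447
step 2: Δp = -0.00948, p = 0.06499

0.065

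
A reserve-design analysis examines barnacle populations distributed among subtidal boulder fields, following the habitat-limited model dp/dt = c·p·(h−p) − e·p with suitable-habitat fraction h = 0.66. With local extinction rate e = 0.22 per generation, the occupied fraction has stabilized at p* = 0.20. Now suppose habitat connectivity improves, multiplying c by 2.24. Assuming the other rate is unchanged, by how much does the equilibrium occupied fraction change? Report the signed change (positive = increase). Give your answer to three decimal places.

Balance c(h−p*) = e gives c = e/(0.66 − 0.20000) = 0.22/0.46000 = 0.47826.
New p* = 0.66 − e/c = 0.66 − 0.22000/1.07130 = 0.45464.
Δp* = 0.45464 − 0.20000 = +0.25464.

0.255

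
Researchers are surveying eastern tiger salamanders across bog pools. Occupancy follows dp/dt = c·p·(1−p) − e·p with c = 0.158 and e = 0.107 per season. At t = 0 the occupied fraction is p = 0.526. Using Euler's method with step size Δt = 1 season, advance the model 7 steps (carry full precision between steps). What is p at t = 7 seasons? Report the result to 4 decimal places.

0.4393

Update rule: p ← p + [c·p·(1−p) − e·p]·Δt with Δt = 1.
step 1: Δp = -0.01689, p = 0.50911
step 2: Δp = -0.01499, p = 0.49412
step 3: Δp = -0.01338, p = 0.48075
step 4: Δp = -0.01200, p = 0.46875
step 5: Δp = -0.01081, p = 0.45794
step 6: Δp = -0.00978, p = 0.44816
step 7: Δp = -0.00888, p = 0.43928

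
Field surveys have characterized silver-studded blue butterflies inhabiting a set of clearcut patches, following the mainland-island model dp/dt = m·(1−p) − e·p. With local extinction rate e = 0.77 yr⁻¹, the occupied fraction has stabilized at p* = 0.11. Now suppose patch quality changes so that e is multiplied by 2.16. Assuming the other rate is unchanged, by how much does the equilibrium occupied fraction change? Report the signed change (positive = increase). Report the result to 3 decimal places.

-0.056

Balance m(1−p*) = e·p* gives m = e·p*/(1−p*) = 0.77×0.11000/0.89000 = 0.09517.
New p* = m/(m+e) = 0.09517/(0.09517+1.66320) = 0.05412.
Δp* = 0.05412 − 0.11000 = -0.05588.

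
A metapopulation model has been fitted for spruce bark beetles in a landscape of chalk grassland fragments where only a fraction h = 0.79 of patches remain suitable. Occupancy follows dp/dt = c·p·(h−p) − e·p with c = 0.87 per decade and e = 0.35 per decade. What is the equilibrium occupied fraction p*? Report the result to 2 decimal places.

Setting dp/dt = 0 and dividing by p* gives c·(h−p*) = e.
So p* = h − e/c = 0.79 − 0.35/0.87 = 0.79 − 0.4023 = 0.3877.

0.39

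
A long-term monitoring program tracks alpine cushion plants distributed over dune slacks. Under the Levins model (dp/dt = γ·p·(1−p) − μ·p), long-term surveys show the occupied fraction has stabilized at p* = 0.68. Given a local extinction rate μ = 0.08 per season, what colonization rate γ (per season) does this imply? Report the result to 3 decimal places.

At equilibrium γ(1−p*) = μ, so γ = μ/(1−p*).
γ = 0.08/(1 − 0.68) = 0.08/0.3200 = 0.2500.

0.250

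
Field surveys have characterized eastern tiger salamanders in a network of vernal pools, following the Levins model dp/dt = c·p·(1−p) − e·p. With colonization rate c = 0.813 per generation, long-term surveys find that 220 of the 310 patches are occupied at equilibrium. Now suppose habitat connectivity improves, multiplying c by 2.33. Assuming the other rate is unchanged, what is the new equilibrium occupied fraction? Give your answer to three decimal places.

Observed p* = 220/310 = 0.70968.
Balance c(1−p*) = e gives e = 0.813×(1 − 0.70968) = 0.23603.
New p* = 1 − e/c = 1 − 0.23603/1.89429 = 0.87540.

0.875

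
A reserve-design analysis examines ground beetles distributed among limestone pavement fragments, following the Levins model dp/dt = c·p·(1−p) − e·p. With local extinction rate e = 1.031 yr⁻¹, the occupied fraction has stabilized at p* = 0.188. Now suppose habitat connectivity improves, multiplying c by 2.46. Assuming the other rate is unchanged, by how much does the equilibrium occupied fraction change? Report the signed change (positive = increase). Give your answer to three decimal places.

Balance c(1−p*) = e gives c = e/(1 − 0.18800) = 1.031/0.81200 = 1.26970.
New p* = 1 − e/c = 1 − 1.03100/3.12346 = 0.66992.
Δp* = 0.66992 − 0.18800 = +0.48192.

0.482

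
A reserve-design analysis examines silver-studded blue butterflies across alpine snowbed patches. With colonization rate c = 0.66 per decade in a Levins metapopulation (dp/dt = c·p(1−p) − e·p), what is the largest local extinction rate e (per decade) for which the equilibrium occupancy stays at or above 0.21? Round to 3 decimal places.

1 − e/c ≥ 0.21 ⇒ e ≤ c(1 − 0.21) = 0.66 × 0.7900.
e_max = 0.5214.

0.521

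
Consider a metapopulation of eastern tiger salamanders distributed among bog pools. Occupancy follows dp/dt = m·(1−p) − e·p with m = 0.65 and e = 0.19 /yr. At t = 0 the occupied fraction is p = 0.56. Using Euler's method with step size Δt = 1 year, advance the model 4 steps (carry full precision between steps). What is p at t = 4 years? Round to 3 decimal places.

0.774

Update rule: p ← p + [m·(1−p) − e·p]·Δt with Δt = 1.
step 1: Δp = +0.17960, p = 0.73960
step 2: Δp = +0.02874, p = 0.76834
step 3: Δp = +0.00460, p = 0.77293
step 4: Δp = +0.00074, p = 0.77367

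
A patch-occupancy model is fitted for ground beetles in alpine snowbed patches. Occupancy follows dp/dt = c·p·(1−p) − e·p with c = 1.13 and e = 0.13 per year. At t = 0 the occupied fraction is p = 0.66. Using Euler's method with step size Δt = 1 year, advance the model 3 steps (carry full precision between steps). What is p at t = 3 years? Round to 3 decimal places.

Update rule: p ← p + [c·p·(1−p) − e·p]·Δt with Δt = 1.
p: 0.66000 → 0.82777  (Δp = +0.16777)
p: 0.82777 → 0.88126  (Δp = +0.05349)
p: 0.88126 → 0.88494  (Δp = +0.00368)

0.885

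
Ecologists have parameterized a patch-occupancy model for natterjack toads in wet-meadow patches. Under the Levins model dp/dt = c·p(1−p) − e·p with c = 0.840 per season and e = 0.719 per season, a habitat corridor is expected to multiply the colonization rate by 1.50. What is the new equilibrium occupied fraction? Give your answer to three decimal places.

Before: p* = 1 − 0.719/0.840 = 0.1440.
After the change, c = 1.26, e = 0.719, so p* = 1 − 0.719/1.26 = 0.4294.

0.429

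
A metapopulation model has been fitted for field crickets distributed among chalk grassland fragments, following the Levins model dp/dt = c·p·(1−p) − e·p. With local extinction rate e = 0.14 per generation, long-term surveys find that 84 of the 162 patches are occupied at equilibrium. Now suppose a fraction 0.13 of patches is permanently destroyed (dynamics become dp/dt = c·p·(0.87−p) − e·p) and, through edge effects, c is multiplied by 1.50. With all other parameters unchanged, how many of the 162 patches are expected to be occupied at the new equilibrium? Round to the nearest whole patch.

89

Observed p* = 84/162 = 0.51852.
Balance c(1−p*) = e gives c = e/(1 − 0.51852) = 0.14/0.48148 = 0.29077.
New p* = 0.87 − e/c = 0.87 − 0.14000/0.43615 = 0.54901.
Expected occupied = 162 × 0.54901 = 88.94 ≈ 89.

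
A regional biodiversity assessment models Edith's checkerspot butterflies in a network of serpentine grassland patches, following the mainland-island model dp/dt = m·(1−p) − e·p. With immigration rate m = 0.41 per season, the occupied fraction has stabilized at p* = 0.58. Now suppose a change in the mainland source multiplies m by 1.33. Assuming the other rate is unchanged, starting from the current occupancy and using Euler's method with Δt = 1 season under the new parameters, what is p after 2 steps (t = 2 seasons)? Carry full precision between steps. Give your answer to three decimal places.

Balance m(1−p*) = e·p* gives e = m(1−p*)/p* = 0.41×0.42000/0.58000 = 0.29690.
Starting from p₀ = 0.58000; update p ← p + (dp/dt)·Δt with the new parameters.
  1  |  dp/dt·Δt = +0.056826  |  p_1 = 0.636826
  2  |  dp/dt·Δt = +0.008967  |  p_2 = 0.645793

0.646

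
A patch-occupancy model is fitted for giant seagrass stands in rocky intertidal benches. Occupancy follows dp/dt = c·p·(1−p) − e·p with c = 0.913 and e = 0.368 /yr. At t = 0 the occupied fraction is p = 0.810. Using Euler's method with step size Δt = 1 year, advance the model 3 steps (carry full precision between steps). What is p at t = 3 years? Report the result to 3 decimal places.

Update rule: p ← p + [c·p·(1−p) − e·p]·Δt with Δt = 1.
step 1: Δp = -0.15757, p = 0.65243
step 2: Δp = -0.03306, p = 0.61937
step 3: Δp = -0.01269, p = 0.60668

0.607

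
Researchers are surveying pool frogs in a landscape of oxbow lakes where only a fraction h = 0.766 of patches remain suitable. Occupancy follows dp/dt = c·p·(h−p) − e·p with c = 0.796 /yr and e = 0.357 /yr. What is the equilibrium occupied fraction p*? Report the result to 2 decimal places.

Setting dp/dt = 0 and dividing by p* gives c·(h−p*) = e.
So p* = h − e/c = 0.766 − 0.357/0.796 = 0.766 − 0.4485 = 0.3175.

0.32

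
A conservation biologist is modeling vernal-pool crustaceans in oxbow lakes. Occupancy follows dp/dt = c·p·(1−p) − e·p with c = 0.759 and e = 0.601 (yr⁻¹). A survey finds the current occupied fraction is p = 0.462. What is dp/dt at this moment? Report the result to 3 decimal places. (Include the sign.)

-0.089

Colonization term: c·p·(1−p) = 0.759×0.462×0.5380 = 0.18865.
Extinction term: e·p = 0.27766.
dp/dt = 0.18865 − 0.27766 = -0.08901.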